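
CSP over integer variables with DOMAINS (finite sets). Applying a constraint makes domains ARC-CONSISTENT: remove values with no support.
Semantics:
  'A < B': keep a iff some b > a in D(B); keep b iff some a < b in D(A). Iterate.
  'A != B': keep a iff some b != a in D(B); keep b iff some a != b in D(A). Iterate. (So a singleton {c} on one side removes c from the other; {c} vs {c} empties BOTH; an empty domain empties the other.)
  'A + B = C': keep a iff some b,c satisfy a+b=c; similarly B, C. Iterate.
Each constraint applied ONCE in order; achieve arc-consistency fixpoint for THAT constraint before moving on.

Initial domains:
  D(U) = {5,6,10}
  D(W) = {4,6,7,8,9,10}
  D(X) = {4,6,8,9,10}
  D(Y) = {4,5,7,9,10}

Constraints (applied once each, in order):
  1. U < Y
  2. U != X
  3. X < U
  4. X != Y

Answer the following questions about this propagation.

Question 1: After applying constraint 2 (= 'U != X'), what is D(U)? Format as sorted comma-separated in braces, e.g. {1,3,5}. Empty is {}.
Answer: {5,6}

Derivation:
Constraint 1 (U < Y) on D(U)={5,6,10} D(Y)={4,5,7,9,10}: U {5,6,10}->{5,6}; Y {4,5,7,9,10}->{7,9,10}
Constraint 2 (U != X) on D(U)={5,6} D(X)={4,6,8,9,10}: no change
So after constraint 2: D(U) = {5,6}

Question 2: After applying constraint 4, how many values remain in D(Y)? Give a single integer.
Answer: 3

Derivation:
Constraint 1 (U < Y) on D(U)={5,6,10} D(Y)={4,5,7,9,10}: U {5,6,10}->{5,6}; Y {4,5,7,9,10}->{7,9,10}
Constraint 2 (U != X) on D(U)={5,6} D(X)={4,6,8,9,10}: no change
Constraint 3 (X < U) on D(X)={4,6,8,9,10} D(U)={5,6}: X {4,6,8,9,10}->{4}
Constraint 4 (X != Y) on D(X)={4} D(Y)={7,9,10}: no change
So after constraint 4: D(Y)={7,9,10}, size = 3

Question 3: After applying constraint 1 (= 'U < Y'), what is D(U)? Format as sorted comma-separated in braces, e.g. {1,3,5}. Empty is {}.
Answer: {5,6}

Derivation:
Constraint 1 (U < Y) on D(U)={5,6,10} D(Y)={4,5,7,9,10}: U {5,6,10}->{5,6}; Y {4,5,7,9,10}->{7,9,10}
So after constraint 1: D(U) = {5,6}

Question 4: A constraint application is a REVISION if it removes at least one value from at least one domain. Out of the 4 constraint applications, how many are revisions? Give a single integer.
Answer: 2

Derivation:
Constraint 1 (U < Y) on D(U)={5,6,10} D(Y)={4,5,7,9,10}: U {5,6,10}->{5,6}; Y {4,5,7,9,10}->{7,9,10} => REVISION
Constraint 2 (U != X) on D(U)={5,6} D(X)={4,6,8,9,10}: no change => not a revision
Constraint 3 (X < U) on D(X)={4,6,8,9,10} D(U)={5,6}: X {4,6,8,9,10}->{4} => REVISION
Constraint 4 (X != Y) on D(X)={4} D(Y)={7,9,10}: no change => not a revision
Total revisions = 2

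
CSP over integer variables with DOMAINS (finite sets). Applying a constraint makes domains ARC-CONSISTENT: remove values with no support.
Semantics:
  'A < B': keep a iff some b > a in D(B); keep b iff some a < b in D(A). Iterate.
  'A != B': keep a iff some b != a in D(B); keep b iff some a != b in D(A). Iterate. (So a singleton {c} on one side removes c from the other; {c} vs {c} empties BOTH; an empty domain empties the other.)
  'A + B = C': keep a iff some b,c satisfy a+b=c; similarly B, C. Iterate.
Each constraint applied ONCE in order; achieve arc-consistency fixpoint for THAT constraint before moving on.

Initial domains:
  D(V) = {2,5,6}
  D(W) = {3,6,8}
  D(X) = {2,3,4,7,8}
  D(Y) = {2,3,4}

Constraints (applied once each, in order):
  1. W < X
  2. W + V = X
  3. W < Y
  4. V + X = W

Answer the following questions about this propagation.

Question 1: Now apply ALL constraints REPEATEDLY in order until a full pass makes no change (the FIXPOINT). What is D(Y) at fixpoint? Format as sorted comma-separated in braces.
pass 0 (initial): D(Y)={2,3,4}
pass 1: V {2,5,6}->{}; W {3,6,8}->{}; X {2,3,4,7,8}->{}; Y {2,3,4}->{4}
pass 2: Y {4}->{}
pass 3: no change
Fixpoint after 3 passes: D(Y) = {}

Answer: {}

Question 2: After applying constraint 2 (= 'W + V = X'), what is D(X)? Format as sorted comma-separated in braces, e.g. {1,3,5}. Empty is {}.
Constraint 1 (W < X) on D(W)={3,6,8} D(X)={2,3,4,7,8}: W {3,6,8}->{3,6}; X {2,3,4,7,8}->{4,7,8}
Constraint 2 (W + V = X) on D(W)={3,6} D(V)={2,5,6} D(X)={4,7,8}: V {2,5,6}->{2,5}; X {4,7,8}->{8}
So after constraint 2: D(X) = {8}

Answer: {8}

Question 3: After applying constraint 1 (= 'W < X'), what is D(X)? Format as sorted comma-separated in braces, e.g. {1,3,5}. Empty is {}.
Answer: {4,7,8}

Derivation:
Constraint 1 (W < X) on D(W)={3,6,8} D(X)={2,3,4,7,8}: W {3,6,8}->{3,6}; X {2,3,4,7,8}->{4,7,8}
So after constraint 1: D(X) = {4,7,8}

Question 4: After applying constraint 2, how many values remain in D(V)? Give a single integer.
Answer: 2

Derivation:
Constraint 1 (W < X) on D(W)={3,6,8} D(X)={2,3,4,7,8}: W {3,6,8}->{3,6}; X {2,3,4,7,8}->{4,7,8}
Constraint 2 (W + V = X) on D(W)={3,6} D(V)={2,5,6} D(X)={4,7,8}: V {2,5,6}->{2,5}; X {4,7,8}->{8}
So after constraint 2: D(V)={2,5}, size = 2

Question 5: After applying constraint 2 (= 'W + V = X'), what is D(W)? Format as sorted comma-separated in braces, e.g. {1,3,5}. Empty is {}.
Answer: {3,6}

Derivation:
Constraint 1 (W < X) on D(W)={3,6,8} D(X)={2,3,4,7,8}: W {3,6,8}->{3,6}; X {2,3,4,7,8}->{4,7,8}
Constraint 2 (W + V = X) on D(W)={3,6} D(V)={2,5,6} D(X)={4,7,8}: V {2,5,6}->{2,5}; X {4,7,8}->{8}
So after constraint 2: D(W) = {3,6}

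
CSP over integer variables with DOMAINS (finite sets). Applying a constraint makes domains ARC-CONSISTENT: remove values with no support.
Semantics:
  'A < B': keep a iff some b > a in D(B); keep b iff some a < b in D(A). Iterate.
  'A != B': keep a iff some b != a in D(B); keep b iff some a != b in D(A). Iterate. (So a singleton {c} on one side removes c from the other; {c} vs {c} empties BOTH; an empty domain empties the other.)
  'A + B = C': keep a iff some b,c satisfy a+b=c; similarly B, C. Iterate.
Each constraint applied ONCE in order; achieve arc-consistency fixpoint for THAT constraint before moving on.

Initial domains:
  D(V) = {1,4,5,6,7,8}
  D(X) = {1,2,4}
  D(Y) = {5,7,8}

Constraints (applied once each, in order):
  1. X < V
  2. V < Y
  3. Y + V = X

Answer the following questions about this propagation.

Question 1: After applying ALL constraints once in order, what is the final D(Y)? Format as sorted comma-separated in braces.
Constraint 1 (X < V) on D(X)={1,2,4} D(V)={1,4,5,6,7,8}: V {1,4,5,6,7,8}->{4,5,6,7,8}
Constraint 2 (V < Y) on D(V)={4,5,6,7,8} D(Y)={5,7,8}: V {4,5,6,7,8}->{4,5,6,7}
Constraint 3 (Y + V = X) on D(Y)={5,7,8} D(V)={4,5,6,7} D(X)={1,2,4}: Y {5,7,8}->{}; V {4,5,6,7}->{}; X {1,2,4}->{}
So after all 3 constraints: D(Y) = {}

Answer: {}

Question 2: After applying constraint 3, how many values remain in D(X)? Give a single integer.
Constraint 1 (X < V) on D(X)={1,2,4} D(V)={1,4,5,6,7,8}: V {1,4,5,6,7,8}->{4,5,6,7,8}
Constraint 2 (V < Y) on D(V)={4,5,6,7,8} D(Y)={5,7,8}: V {4,5,6,7,8}->{4,5,6,7}
Constraint 3 (Y + V = X) on D(Y)={5,7,8} D(V)={4,5,6,7} D(X)={1,2,4}: Y {5,7,8}->{}; V {4,5,6,7}->{}; X {1,2,4}->{}
So after constraint 3: D(X)={}, size = 0

Answer: 0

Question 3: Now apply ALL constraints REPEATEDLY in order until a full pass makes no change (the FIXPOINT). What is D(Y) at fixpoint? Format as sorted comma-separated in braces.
Answer: {}

Derivation:
pass 0 (initial): D(Y)={5,7,8}
pass 1: V {1,4,5,6,7,8}->{}; X {1,2,4}->{}; Y {5,7,8}->{}
pass 2: no change
Fixpoint after 2 passes: D(Y) = {}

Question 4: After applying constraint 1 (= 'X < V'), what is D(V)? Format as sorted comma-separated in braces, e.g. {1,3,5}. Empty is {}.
Answer: {4,5,6,7,8}

Derivation:
Constraint 1 (X < V) on D(X)={1,2,4} D(V)={1,4,5,6,7,8}: V {1,4,5,6,7,8}->{4,5,6,7,8}
So after constraint 1: D(V) = {4,5,6,7,8}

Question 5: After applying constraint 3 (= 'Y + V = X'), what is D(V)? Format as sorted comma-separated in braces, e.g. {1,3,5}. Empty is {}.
Answer: {}

Derivation:
Constraint 1 (X < V) on D(X)={1,2,4} D(V)={1,4,5,6,7,8}: V {1,4,5,6,7,8}->{4,5,6,7,8}
Constraint 2 (V < Y) on D(V)={4,5,6,7,8} D(Y)={5,7,8}: V {4,5,6,7,8}->{4,5,6,7}
Constraint 3 (Y + V = X) on D(Y)={5,7,8} D(V)={4,5,6,7} D(X)={1,2,4}: Y {5,7,8}->{}; V {4,5,6,7}->{}; X {1,2,4}->{}
So after constraint 3: D(V) = {}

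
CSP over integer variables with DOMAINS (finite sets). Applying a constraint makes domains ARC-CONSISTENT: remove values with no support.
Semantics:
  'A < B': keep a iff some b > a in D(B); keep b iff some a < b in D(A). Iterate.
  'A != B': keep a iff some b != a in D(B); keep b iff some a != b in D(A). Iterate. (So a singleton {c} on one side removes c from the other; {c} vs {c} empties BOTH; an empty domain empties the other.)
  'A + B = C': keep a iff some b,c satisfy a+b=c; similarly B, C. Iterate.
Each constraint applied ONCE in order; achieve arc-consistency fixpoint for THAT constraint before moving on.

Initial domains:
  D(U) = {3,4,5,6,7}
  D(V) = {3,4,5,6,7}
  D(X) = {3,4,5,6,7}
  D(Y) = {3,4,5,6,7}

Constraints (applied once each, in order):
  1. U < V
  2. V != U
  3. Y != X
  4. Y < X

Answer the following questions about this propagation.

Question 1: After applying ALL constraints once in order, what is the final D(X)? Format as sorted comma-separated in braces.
Constraint 1 (U < V) on D(U)={3,4,5,6,7} D(V)={3,4,5,6,7}: U {3,4,5,6,7}->{3,4,5,6}; V {3,4,5,6,7}->{4,5,6,7}
Constraint 2 (V != U) on D(V)={4,5,6,7} D(U)={3,4,5,6}: no change
Constraint 3 (Y != X) on D(Y)={3,4,5,6,7} D(X)={3,4,5,6,7}: no change
Constraint 4 (Y < X) on D(Y)={3,4,5,6,7} D(X)={3,4,5,6,7}: Y {3,4,5,6,7}->{3,4,5,6}; X {3,4,5,6,7}->{4,5,6,7}
So after all 4 constraints: D(X) = {4,5,6,7}

Answer: {4,5,6,7}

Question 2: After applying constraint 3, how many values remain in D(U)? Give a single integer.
Constraint 1 (U < V) on D(U)={3,4,5,6,7} D(V)={3,4,5,6,7}: U {3,4,5,6,7}->{3,4,5,6}; V {3,4,5,6,7}->{4,5,6,7}
Constraint 2 (V != U) on D(V)={4,5,6,7} D(U)={3,4,5,6}: no change
Constraint 3 (Y != X) on D(Y)={3,4,5,6,7} D(X)={3,4,5,6,7}: no change
So after constraint 3: D(U)={3,4,5,6}, size = 4

Answer: 4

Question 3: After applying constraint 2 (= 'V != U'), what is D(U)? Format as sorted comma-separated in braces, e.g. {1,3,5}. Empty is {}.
Answer: {3,4,5,6}

Derivation:
Constraint 1 (U < V) on D(U)={3,4,5,6,7} D(V)={3,4,5,6,7}: U {3,4,5,6,7}->{3,4,5,6}; V {3,4,5,6,7}->{4,5,6,7}
Constraint 2 (V != U) on D(V)={4,5,6,7} D(U)={3,4,5,6}: no change
So after constraint 2: D(U) = {3,4,5,6}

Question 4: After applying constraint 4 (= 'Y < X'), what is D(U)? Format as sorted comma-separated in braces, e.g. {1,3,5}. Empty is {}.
Answer: {3,4,5,6}

Derivation:
Constraint 1 (U < V) on D(U)={3,4,5,6,7} D(V)={3,4,5,6,7}: U {3,4,5,6,7}->{3,4,5,6}; V {3,4,5,6,7}->{4,5,6,7}
Constraint 2 (V != U) on D(V)={4,5,6,7} D(U)={3,4,5,6}: no change
Constraint 3 (Y != X) on D(Y)={3,4,5,6,7} D(X)={3,4,5,6,7}: no change
Constraint 4 (Y < X) on D(Y)={3,4,5,6,7} D(X)={3,4,5,6,7}: Y {3,4,5,6,7}->{3,4,5,6}; X {3,4,5,6,7}->{4,5,6,7}
So after constraint 4: D(U) = {3,4,5,6}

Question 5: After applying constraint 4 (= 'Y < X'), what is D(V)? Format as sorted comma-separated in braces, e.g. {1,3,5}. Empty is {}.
Constraint 1 (U < V) on D(U)={3,4,5,6,7} D(V)={3,4,5,6,7}: U {3,4,5,6,7}->{3,4,5,6}; V {3,4,5,6,7}->{4,5,6,7}
Constraint 2 (V != U) on D(V)={4,5,6,7} D(U)={3,4,5,6}: no change
Constraint 3 (Y != X) on D(Y)={3,4,5,6,7} D(X)={3,4,5,6,7}: no change
Constraint 4 (Y < X) on D(Y)={3,4,5,6,7} D(X)={3,4,5,6,7}: Y {3,4,5,6,7}->{3,4,5,6}; X {3,4,5,6,7}->{4,5,6,7}
So after constraint 4: D(V) = {4,5,6,7}

Answer: {4,5,6,7}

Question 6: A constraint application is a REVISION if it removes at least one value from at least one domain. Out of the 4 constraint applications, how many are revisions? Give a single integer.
Answer: 2

Derivation:
Constraint 1 (U < V) on D(U)={3,4,5,6,7} D(V)={3,4,5,6,7}: U {3,4,5,6,7}->{3,4,5,6}; V {3,4,5,6,7}->{4,5,6,7} => REVISION
Constraint 2 (V != U) on D(V)={4,5,6,7} D(U)={3,4,5,6}: no change => not a revision
Constraint 3 (Y != X) on D(Y)={3,4,5,6,7} D(X)={3,4,5,6,7}: no change => not a revision
Constraint 4 (Y < X) on D(Y)={3,4,5,6,7} D(X)={3,4,5,6,7}: Y {3,4,5,6,7}->{3,4,5,6}; X {3,4,5,6,7}->{4,5,6,7} => REVISION
Total revisions = 2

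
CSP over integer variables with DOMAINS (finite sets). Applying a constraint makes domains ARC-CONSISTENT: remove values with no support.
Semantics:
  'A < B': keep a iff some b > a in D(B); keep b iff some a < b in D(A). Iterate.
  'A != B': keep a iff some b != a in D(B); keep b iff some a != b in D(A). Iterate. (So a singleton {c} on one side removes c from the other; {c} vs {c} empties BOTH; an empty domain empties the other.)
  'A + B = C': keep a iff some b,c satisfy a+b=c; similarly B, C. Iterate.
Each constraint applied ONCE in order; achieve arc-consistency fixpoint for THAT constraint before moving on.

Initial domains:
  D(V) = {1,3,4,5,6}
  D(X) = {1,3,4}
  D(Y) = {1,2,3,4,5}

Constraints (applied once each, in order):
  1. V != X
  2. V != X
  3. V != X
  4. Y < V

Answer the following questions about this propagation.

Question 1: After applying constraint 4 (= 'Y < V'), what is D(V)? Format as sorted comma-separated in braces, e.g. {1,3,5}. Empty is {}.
Constraint 1 (V != X) on D(V)={1,3,4,5,6} D(X)={1,3,4}: no change
Constraint 2 (V != X) on D(V)={1,3,4,5,6} D(X)={1,3,4}: no change
Constraint 3 (V != X) on D(V)={1,3,4,5,6} D(X)={1,3,4}: no change
Constraint 4 (Y < V) on D(Y)={1,2,3,4,5} D(V)={1,3,4,5,6}: V {1,3,4,5,6}->{3,4,5,6}
So after constraint 4: D(V) = {3,4,5,6}

Answer: {3,4,5,6}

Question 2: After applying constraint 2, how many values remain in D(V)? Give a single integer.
Constraint 1 (V != X) on D(V)={1,3,4,5,6} D(X)={1,3,4}: no change
Constraint 2 (V != X) on D(V)={1,3,4,5,6} D(X)={1,3,4}: no change
So after constraint 2: D(V)={1,3,4,5,6}, size = 5

Answer: 5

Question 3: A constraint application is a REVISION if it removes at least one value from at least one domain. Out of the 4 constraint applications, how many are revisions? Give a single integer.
Constraint 1 (V != X) on D(V)={1,3,4,5,6} D(X)={1,3,4}: no change => not a revision
Constraint 2 (V != X) on D(V)={1,3,4,5,6} D(X)={1,3,4}: no change => not a revision
Constraint 3 (V != X) on D(V)={1,3,4,5,6} D(X)={1,3,4}: no change => not a revision
Constraint 4 (Y < V) on D(Y)={1,2,3,4,5} D(V)={1,3,4,5,6}: V {1,3,4,5,6}->{3,4,5,6} => REVISION
Total revisions = 1

Answer: 1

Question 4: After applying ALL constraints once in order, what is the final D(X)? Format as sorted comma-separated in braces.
Answer: {1,3,4}

Derivation:
Constraint 1 (V != X) on D(V)={1,3,4,5,6} D(X)={1,3,4}: no change
Constraint 2 (V != X) on D(V)={1,3,4,5,6} D(X)={1,3,4}: no change
Constraint 3 (V != X) on D(V)={1,3,4,5,6} D(X)={1,3,4}: no change
Constraint 4 (Y < V) on D(Y)={1,2,3,4,5} D(V)={1,3,4,5,6}: V {1,3,4,5,6}->{3,4,5,6}
So after all 4 constraints: D(X) = {1,3,4}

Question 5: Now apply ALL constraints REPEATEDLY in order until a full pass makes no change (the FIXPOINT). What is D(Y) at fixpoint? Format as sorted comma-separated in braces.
Answer: {1,2,3,4,5}

Derivation:
pass 0 (initial): D(Y)={1,2,3,4,5}
pass 1: V {1,3,4,5,6}->{3,4,5,6}
pass 2: no change
Fixpoint after 2 passes: D(Y) = {1,2,3,4,5}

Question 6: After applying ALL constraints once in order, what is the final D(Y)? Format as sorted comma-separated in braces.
Answer: {1,2,3,4,5}

Derivation:
Constraint 1 (V != X) on D(V)={1,3,4,5,6} D(X)={1,3,4}: no change
Constraint 2 (V != X) on D(V)={1,3,4,5,6} D(X)={1,3,4}: no change
Constraint 3 (V != X) on D(V)={1,3,4,5,6} D(X)={1,3,4}: no change
Constraint 4 (Y < V) on D(Y)={1,2,3,4,5} D(V)={1,3,4,5,6}: V {1,3,4,5,6}->{3,4,5,6}
So after all 4 constraints: D(Y) = {1,2,3,4,5}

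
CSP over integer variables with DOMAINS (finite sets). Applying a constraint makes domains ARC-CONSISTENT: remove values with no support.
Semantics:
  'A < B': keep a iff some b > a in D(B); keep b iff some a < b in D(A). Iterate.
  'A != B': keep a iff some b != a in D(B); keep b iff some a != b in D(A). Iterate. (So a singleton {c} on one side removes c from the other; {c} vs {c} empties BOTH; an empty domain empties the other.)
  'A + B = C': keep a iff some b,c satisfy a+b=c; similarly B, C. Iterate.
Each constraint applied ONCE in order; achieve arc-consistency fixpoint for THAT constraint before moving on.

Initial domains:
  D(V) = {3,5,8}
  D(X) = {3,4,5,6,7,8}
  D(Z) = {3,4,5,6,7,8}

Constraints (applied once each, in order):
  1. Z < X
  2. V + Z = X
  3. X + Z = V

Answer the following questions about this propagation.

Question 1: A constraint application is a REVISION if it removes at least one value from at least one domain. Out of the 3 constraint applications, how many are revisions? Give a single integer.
Answer: 3

Derivation:
Constraint 1 (Z < X) on D(Z)={3,4,5,6,7,8} D(X)={3,4,5,6,7,8}: Z {3,4,5,6,7,8}->{3,4,5,6,7}; X {3,4,5,6,7,8}->{4,5,6,7,8} => REVISION
Constraint 2 (V + Z = X) on D(V)={3,5,8} D(Z)={3,4,5,6,7} D(X)={4,5,6,7,8}: V {3,5,8}->{3,5}; Z {3,4,5,6,7}->{3,4,5}; X {4,5,6,7,8}->{6,7,8} => REVISION
Constraint 3 (X + Z = V) on D(X)={6,7,8} D(Z)={3,4,5} D(V)={3,5}: X {6,7,8}->{}; Z {3,4,5}->{}; V {3,5}->{} => REVISION
Total revisions = 3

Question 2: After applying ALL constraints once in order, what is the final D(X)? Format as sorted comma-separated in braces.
Constraint 1 (Z < X) on D(Z)={3,4,5,6,7,8} D(X)={3,4,5,6,7,8}: Z {3,4,5,6,7,8}->{3,4,5,6,7}; X {3,4,5,6,7,8}->{4,5,6,7,8}
Constraint 2 (V + Z = X) on D(V)={3,5,8} D(Z)={3,4,5,6,7} D(X)={4,5,6,7,8}: V {3,5,8}->{3,5}; Z {3,4,5,6,7}->{3,4,5}; X {4,5,6,7,8}->{6,7,8}
Constraint 3 (X + Z = V) on D(X)={6,7,8} D(Z)={3,4,5} D(V)={3,5}: X {6,7,8}->{}; Z {3,4,5}->{}; V {3,5}->{}
So after all 3 constraints: D(X) = {}

Answer: {}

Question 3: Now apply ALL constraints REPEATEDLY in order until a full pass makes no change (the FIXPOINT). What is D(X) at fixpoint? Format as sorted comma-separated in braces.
pass 0 (initial): D(X)={3,4,5,6,7,8}
pass 1: V {3,5,8}->{}; X {3,4,5,6,7,8}->{}; Z {3,4,5,6,7,8}->{}
pass 2: no change
Fixpoint after 2 passes: D(X) = {}

Answer: {}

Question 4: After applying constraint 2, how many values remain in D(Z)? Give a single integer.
Constraint 1 (Z < X) on D(Z)={3,4,5,6,7,8} D(X)={3,4,5,6,7,8}: Z {3,4,5,6,7,8}->{3,4,5,6,7}; X {3,4,5,6,7,8}->{4,5,6,7,8}
Constraint 2 (V + Z = X) on D(V)={3,5,8} D(Z)={3,4,5,6,7} D(X)={4,5,6,7,8}: V {3,5,8}->{3,5}; Z {3,4,5,6,7}->{3,4,5}; X {4,5,6,7,8}->{6,7,8}
So after constraint 2: D(Z)={3,4,5}, size = 3

Answer: 3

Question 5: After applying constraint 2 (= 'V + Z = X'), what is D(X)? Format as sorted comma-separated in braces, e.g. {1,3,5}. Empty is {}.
Answer: {6,7,8}

Derivation:
Constraint 1 (Z < X) on D(Z)={3,4,5,6,7,8} D(X)={3,4,5,6,7,8}: Z {3,4,5,6,7,8}->{3,4,5,6,7}; X {3,4,5,6,7,8}->{4,5,6,7,8}
Constraint 2 (V + Z = X) on D(V)={3,5,8} D(Z)={3,4,5,6,7} D(X)={4,5,6,7,8}: V {3,5,8}->{3,5}; Z {3,4,5,6,7}->{3,4,5}; X {4,5,6,7,8}->{6,7,8}
So after constraint 2: D(X) = {6,7,8}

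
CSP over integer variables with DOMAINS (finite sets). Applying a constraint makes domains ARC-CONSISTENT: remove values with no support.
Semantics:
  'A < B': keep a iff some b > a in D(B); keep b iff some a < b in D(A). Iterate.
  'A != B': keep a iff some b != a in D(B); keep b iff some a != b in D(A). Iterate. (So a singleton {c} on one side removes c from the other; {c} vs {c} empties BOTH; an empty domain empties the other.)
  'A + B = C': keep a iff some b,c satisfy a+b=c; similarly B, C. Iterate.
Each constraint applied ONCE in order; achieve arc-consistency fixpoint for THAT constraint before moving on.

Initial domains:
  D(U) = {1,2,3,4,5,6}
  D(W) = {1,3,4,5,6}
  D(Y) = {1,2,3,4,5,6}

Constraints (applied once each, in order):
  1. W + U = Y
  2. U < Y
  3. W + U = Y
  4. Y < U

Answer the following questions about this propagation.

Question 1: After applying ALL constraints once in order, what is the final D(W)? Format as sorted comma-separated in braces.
Constraint 1 (W + U = Y) on D(W)={1,3,4,5,6} D(U)={1,2,3,4,5,6} D(Y)={1,2,3,4,5,6}: W {1,3,4,5,6}->{1,3,4,5}; U {1,2,3,4,5,6}->{1,2,3,4,5}; Y {1,2,3,4,5,6}->{2,3,4,5,6}
Constraint 2 (U < Y) on D(U)={1,2,3,4,5} D(Y)={2,3,4,5,6}: no change
Constraint 3 (W + U = Y) on D(W)={1,3,4,5} D(U)={1,2,3,4,5} D(Y)={2,3,4,5,6}: no change
Constraint 4 (Y < U) on D(Y)={2,3,4,5,6} D(U)={1,2,3,4,5}: Y {2,3,4,5,6}->{2,3,4}; U {1,2,3,4,5}->{3,4,5}
So after all 4 constraints: D(W) = {1,3,4,5}

Answer: {1,3,4,5}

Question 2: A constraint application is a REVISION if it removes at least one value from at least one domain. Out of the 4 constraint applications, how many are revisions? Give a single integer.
Answer: 2

Derivation:
Constraint 1 (W + U = Y) on D(W)={1,3,4,5,6} D(U)={1,2,3,4,5,6} D(Y)={1,2,3,4,5,6}: W {1,3,4,5,6}->{1,3,4,5}; U {1,2,3,4,5,6}->{1,2,3,4,5}; Y {1,2,3,4,5,6}->{2,3,4,5,6} => REVISION
Constraint 2 (U < Y) on D(U)={1,2,3,4,5} D(Y)={2,3,4,5,6}: no change => not a revision
Constraint 3 (W + U = Y) on D(W)={1,3,4,5} D(U)={1,2,3,4,5} D(Y)={2,3,4,5,6}: no change => not a revision
Constraint 4 (Y < U) on D(Y)={2,3,4,5,6} D(U)={1,2,3,4,5}: Y {2,3,4,5,6}->{2,3,4}; U {1,2,3,4,5}->{3,4,5} => REVISION
Total revisions = 2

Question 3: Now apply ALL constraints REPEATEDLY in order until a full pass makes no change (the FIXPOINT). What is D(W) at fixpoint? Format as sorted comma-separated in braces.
pass 0 (initial): D(W)={1,3,4,5,6}
pass 1: U {1,2,3,4,5,6}->{3,4,5}; W {1,3,4,5,6}->{1,3,4,5}; Y {1,2,3,4,5,6}->{2,3,4}
pass 2: U {3,4,5}->{}; W {1,3,4,5}->{1}; Y {2,3,4}->{}
pass 3: W {1}->{}
pass 4: no change
Fixpoint after 4 passes: D(W) = {}

Answer: {}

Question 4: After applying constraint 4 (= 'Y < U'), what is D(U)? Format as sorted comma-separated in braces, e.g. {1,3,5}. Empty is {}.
Constraint 1 (W + U = Y) on D(W)={1,3,4,5,6} D(U)={1,2,3,4,5,6} D(Y)={1,2,3,4,5,6}: W {1,3,4,5,6}->{1,3,4,5}; U {1,2,3,4,5,6}->{1,2,3,4,5}; Y {1,2,3,4,5,6}->{2,3,4,5,6}
Constraint 2 (U < Y) on D(U)={1,2,3,4,5} D(Y)={2,3,4,5,6}: no change
Constraint 3 (W + U = Y) on D(W)={1,3,4,5} D(U)={1,2,3,4,5} D(Y)={2,3,4,5,6}: no change
Constraint 4 (Y < U) on D(Y)={2,3,4,5,6} D(U)={1,2,3,4,5}: Y {2,3,4,5,6}->{2,3,4}; U {1,2,3,4,5}->{3,4,5}
So after constraint 4: D(U) = {3,4,5}

Answer: {3,4,5}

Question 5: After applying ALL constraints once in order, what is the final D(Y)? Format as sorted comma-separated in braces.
Answer: {2,3,4}

Derivation:
Constraint 1 (W + U = Y) on D(W)={1,3,4,5,6} D(U)={1,2,3,4,5,6} D(Y)={1,2,3,4,5,6}: W {1,3,4,5,6}->{1,3,4,5}; U {1,2,3,4,5,6}->{1,2,3,4,5}; Y {1,2,3,4,5,6}->{2,3,4,5,6}
Constraint 2 (U < Y) on D(U)={1,2,3,4,5} D(Y)={2,3,4,5,6}: no change
Constraint 3 (W + U = Y) on D(W)={1,3,4,5} D(U)={1,2,3,4,5} D(Y)={2,3,4,5,6}: no change
Constraint 4 (Y < U) on D(Y)={2,3,4,5,6} D(U)={1,2,3,4,5}: Y {2,3,4,5,6}->{2,3,4}; U {1,2,3,4,5}->{3,4,5}
So after all 4 constraints: D(Y) = {2,3,4}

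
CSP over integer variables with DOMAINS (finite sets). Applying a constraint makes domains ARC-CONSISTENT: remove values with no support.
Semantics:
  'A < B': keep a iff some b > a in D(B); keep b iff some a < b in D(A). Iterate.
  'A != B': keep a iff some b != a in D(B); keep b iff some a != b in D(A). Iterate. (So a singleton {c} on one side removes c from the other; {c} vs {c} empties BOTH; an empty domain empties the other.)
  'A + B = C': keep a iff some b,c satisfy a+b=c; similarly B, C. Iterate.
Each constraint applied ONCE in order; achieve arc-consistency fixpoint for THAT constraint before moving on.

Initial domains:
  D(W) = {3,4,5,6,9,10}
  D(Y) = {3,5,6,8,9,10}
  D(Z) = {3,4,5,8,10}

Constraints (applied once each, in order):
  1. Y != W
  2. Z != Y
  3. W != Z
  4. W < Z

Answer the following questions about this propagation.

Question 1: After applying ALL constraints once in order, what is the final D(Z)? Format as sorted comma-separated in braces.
Constraint 1 (Y != W) on D(Y)={3,5,6,8,9,10} D(W)={3,4,5,6,9,10}: no change
Constraint 2 (Z != Y) on D(Z)={3,4,5,8,10} D(Y)={3,5,6,8,9,10}: no change
Constraint 3 (W != Z) on D(W)={3,4,5,6,9,10} D(Z)={3,4,5,8,10}: no change
Constraint 4 (W < Z) on D(W)={3,4,5,6,9,10} D(Z)={3,4,5,8,10}: W {3,4,5,6,9,10}->{3,4,5,6,9}; Z {3,4,5,8,10}->{4,5,8,10}
So after all 4 constraints: D(Z) = {4,5,8,10}

Answer: {4,5,8,10}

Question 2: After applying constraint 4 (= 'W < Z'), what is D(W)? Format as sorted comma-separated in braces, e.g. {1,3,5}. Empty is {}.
Constraint 1 (Y != W) on D(Y)={3,5,6,8,9,10} D(W)={3,4,5,6,9,10}: no change
Constraint 2 (Z != Y) on D(Z)={3,4,5,8,10} D(Y)={3,5,6,8,9,10}: no change
Constraint 3 (W != Z) on D(W)={3,4,5,6,9,10} D(Z)={3,4,5,8,10}: no change
Constraint 4 (W < Z) on D(W)={3,4,5,6,9,10} D(Z)={3,4,5,8,10}: W {3,4,5,6,9,10}->{3,4,5,6,9}; Z {3,4,5,8,10}->{4,5,8,10}
So after constraint 4: D(W) = {3,4,5,6,9}

Answer: {3,4,5,6,9}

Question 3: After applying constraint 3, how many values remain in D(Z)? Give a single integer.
Constraint 1 (Y != W) on D(Y)={3,5,6,8,9,10} D(W)={3,4,5,6,9,10}: no change
Constraint 2 (Z != Y) on D(Z)={3,4,5,8,10} D(Y)={3,5,6,8,9,10}: no change
Constraint 3 (W != Z) on D(W)={3,4,5,6,9,10} D(Z)={3,4,5,8,10}: no change
So after constraint 3: D(Z)={3,4,5,8,10}, size = 5

Answer: 5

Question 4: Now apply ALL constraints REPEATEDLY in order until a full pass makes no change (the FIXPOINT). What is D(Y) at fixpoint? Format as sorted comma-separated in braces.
pass 0 (initial): D(Y)={3,5,6,8,9,10}
pass 1: W {3,4,5,6,9,10}->{3,4,5,6,9}; Z {3,4,5,8,10}->{4,5,8,10}
pass 2: no change
Fixpoint after 2 passes: D(Y) = {3,5,6,8,9,10}

Answer: {3,5,6,8,9,10}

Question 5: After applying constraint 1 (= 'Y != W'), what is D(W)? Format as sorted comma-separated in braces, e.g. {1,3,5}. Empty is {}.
Answer: {3,4,5,6,9,10}

Derivation:
Constraint 1 (Y != W) on D(Y)={3,5,6,8,9,10} D(W)={3,4,5,6,9,10}: no change
So after constraint 1: D(W) = {3,4,5,6,9,10}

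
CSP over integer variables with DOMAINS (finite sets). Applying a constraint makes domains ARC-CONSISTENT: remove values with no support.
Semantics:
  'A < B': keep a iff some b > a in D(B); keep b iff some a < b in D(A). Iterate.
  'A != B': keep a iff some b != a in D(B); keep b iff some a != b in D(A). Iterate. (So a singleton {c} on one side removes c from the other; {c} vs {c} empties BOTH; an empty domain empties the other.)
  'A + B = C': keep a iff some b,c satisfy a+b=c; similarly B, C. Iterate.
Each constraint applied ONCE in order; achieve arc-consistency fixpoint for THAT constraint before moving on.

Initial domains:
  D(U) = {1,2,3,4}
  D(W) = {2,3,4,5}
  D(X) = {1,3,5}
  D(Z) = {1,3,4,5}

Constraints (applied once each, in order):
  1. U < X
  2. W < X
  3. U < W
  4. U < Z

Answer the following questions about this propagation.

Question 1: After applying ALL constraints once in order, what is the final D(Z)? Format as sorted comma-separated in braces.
Constraint 1 (U < X) on D(U)={1,2,3,4} D(X)={1,3,5}: X {1,3,5}->{3,5}
Constraint 2 (W < X) on D(W)={2,3,4,5} D(X)={3,5}: W {2,3,4,5}->{2,3,4}
Constraint 3 (U < W) on D(U)={1,2,3,4} D(W)={2,3,4}: U {1,2,3,4}->{1,2,3}
Constraint 4 (U < Z) on D(U)={1,2,3} D(Z)={1,3,4,5}: Z {1,3,4,5}->{3,4,5}
So after all 4 constraints: D(Z) = {3,4,5}

Answer: {3,4,5}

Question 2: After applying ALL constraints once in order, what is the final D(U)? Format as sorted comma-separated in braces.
Constraint 1 (U < X) on D(U)={1,2,3,4} D(X)={1,3,5}: X {1,3,5}->{3,5}
Constraint 2 (W < X) on D(W)={2,3,4,5} D(X)={3,5}: W {2,3,4,5}->{2,3,4}
Constraint 3 (U < W) on D(U)={1,2,3,4} D(W)={2,3,4}: U {1,2,3,4}->{1,2,3}
Constraint 4 (U < Z) on D(U)={1,2,3} D(Z)={1,3,4,5}: Z {1,3,4,5}->{3,4,5}
So after all 4 constraints: D(U) = {1,2,3}

Answer: {1,2,3}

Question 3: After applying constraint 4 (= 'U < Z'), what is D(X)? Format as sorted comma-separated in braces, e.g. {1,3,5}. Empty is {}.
Constraint 1 (U < X) on D(U)={1,2,3,4} D(X)={1,3,5}: X {1,3,5}->{3,5}
Constraint 2 (W < X) on D(W)={2,3,4,5} D(X)={3,5}: W {2,3,4,5}->{2,3,4}
Constraint 3 (U < W) on D(U)={1,2,3,4} D(W)={2,3,4}: U {1,2,3,4}->{1,2,3}
Constraint 4 (U < Z) on D(U)={1,2,3} D(Z)={1,3,4,5}: Z {1,3,4,5}->{3,4,5}
So after constraint 4: D(X) = {3,5}

Answer: {3,5}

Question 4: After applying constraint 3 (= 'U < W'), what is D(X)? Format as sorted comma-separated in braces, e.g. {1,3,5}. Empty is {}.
Answer: {3,5}

Derivation:
Constraint 1 (U < X) on D(U)={1,2,3,4} D(X)={1,3,5}: X {1,3,5}->{3,5}
Constraint 2 (W < X) on D(W)={2,3,4,5} D(X)={3,5}: W {2,3,4,5}->{2,3,4}
Constraint 3 (U < W) on D(U)={1,2,3,4} D(W)={2,3,4}: U {1,2,3,4}->{1,2,3}
So after constraint 3: D(X) = {3,5}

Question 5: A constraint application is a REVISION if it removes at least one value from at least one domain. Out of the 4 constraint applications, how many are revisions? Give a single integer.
Constraint 1 (U < X) on D(U)={1,2,3,4} D(X)={1,3,5}: X {1,3,5}->{3,5} => REVISION
Constraint 2 (W < X) on D(W)={2,3,4,5} D(X)={3,5}: W {2,3,4,5}->{2,3,4} => REVISION
Constraint 3 (U < W) on D(U)={1,2,3,4} D(W)={2,3,4}: U {1,2,3,4}->{1,2,3} => REVISION
Constraint 4 (U < Z) on D(U)={1,2,3} D(Z)={1,3,4,5}: Z {1,3,4,5}->{3,4,5} => REVISION
Total revisions = 4

Answer: 4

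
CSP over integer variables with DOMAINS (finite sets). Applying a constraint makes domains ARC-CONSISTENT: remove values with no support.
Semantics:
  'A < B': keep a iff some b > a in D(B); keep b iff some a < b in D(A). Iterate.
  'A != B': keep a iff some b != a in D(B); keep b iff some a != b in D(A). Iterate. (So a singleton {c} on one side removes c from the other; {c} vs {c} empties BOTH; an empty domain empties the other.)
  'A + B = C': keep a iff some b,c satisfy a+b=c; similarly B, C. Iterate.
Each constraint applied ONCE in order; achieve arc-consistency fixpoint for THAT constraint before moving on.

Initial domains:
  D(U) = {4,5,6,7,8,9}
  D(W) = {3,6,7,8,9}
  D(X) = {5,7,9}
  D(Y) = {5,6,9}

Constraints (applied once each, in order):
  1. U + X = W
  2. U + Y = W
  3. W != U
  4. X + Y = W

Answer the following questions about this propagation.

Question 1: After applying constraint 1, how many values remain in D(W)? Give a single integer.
Answer: 1

Derivation:
Constraint 1 (U + X = W) on D(U)={4,5,6,7,8,9} D(X)={5,7,9} D(W)={3,6,7,8,9}: U {4,5,6,7,8,9}->{4}; X {5,7,9}->{5}; W {3,6,7,8,9}->{9}
So after constraint 1: D(W)={9}, size = 1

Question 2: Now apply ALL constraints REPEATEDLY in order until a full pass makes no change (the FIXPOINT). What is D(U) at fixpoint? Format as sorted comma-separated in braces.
pass 0 (initial): D(U)={4,5,6,7,8,9}
pass 1: U {4,5,6,7,8,9}->{4}; W {3,6,7,8,9}->{}; X {5,7,9}->{}; Y {5,6,9}->{}
pass 2: U {4}->{}
pass 3: no change
Fixpoint after 3 passes: D(U) = {}

Answer: {}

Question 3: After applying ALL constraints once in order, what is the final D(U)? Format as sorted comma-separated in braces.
Constraint 1 (U + X = W) on D(U)={4,5,6,7,8,9} D(X)={5,7,9} D(W)={3,6,7,8,9}: U {4,5,6,7,8,9}->{4}; X {5,7,9}->{5}; W {3,6,7,8,9}->{9}
Constraint 2 (U + Y = W) on D(U)={4} D(Y)={5,6,9} D(W)={9}: Y {5,6,9}->{5}
Constraint 3 (W != U) on D(W)={9} D(U)={4}: no change
Constraint 4 (X + Y = W) on D(X)={5} D(Y)={5} D(W)={9}: X {5}->{}; Y {5}->{}; W {9}->{}
So after all 4 constraints: D(U) = {4}

Answer: {4}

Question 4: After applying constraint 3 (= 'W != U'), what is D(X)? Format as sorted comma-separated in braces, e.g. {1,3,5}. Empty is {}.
Answer: {5}

Derivation:
Constraint 1 (U + X = W) on D(U)={4,5,6,7,8,9} D(X)={5,7,9} D(W)={3,6,7,8,9}: U {4,5,6,7,8,9}->{4}; X {5,7,9}->{5}; W {3,6,7,8,9}->{9}
Constraint 2 (U + Y = W) on D(U)={4} D(Y)={5,6,9} D(W)={9}: Y {5,6,9}->{5}
Constraint 3 (W != U) on D(W)={9} D(U)={4}: no change
So after constraint 3: D(X) = {5}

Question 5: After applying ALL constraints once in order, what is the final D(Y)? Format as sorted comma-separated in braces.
Constraint 1 (U + X = W) on D(U)={4,5,6,7,8,9} D(X)={5,7,9} D(W)={3,6,7,8,9}: U {4,5,6,7,8,9}->{4}; X {5,7,9}->{5}; W {3,6,7,8,9}->{9}
Constraint 2 (U + Y = W) on D(U)={4} D(Y)={5,6,9} D(W)={9}: Y {5,6,9}->{5}
Constraint 3 (W != U) on D(W)={9} D(U)={4}: no change
Constraint 4 (X + Y = W) on D(X)={5} D(Y)={5} D(W)={9}: X {5}->{}; Y {5}->{}; W {9}->{}
So after all 4 constraints: D(Y) = {}

Answer: {}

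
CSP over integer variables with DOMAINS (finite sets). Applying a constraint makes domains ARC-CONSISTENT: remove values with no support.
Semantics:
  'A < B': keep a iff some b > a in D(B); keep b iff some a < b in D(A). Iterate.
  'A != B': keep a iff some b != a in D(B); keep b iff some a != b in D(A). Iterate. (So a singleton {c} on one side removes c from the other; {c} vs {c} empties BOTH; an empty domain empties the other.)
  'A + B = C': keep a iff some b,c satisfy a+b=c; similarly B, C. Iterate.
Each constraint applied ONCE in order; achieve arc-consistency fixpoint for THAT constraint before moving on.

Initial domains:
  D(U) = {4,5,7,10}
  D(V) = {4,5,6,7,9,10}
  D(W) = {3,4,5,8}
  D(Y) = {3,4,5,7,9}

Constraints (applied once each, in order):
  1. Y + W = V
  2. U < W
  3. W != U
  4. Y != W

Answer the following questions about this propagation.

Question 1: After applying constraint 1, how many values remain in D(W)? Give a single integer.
Answer: 3

Derivation:
Constraint 1 (Y + W = V) on D(Y)={3,4,5,7,9} D(W)={3,4,5,8} D(V)={4,5,6,7,9,10}: Y {3,4,5,7,9}->{3,4,5,7}; W {3,4,5,8}->{3,4,5}; V {4,5,6,7,9,10}->{6,7,9,10}
So after constraint 1: D(W)={3,4,5}, size = 3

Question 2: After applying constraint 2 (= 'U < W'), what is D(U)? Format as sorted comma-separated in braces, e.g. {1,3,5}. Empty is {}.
Answer: {4}

Derivation:
Constraint 1 (Y + W = V) on D(Y)={3,4,5,7,9} D(W)={3,4,5,8} D(V)={4,5,6,7,9,10}: Y {3,4,5,7,9}->{3,4,5,7}; W {3,4,5,8}->{3,4,5}; V {4,5,6,7,9,10}->{6,7,9,10}
Constraint 2 (U < W) on D(U)={4,5,7,10} D(W)={3,4,5}: U {4,5,7,10}->{4}; W {3,4,5}->{5}
So after constraint 2: D(U) = {4}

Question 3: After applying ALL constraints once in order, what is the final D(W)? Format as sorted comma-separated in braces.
Answer: {5}

Derivation:
Constraint 1 (Y + W = V) on D(Y)={3,4,5,7,9} D(W)={3,4,5,8} D(V)={4,5,6,7,9,10}: Y {3,4,5,7,9}->{3,4,5,7}; W {3,4,5,8}->{3,4,5}; V {4,5,6,7,9,10}->{6,7,9,10}
Constraint 2 (U < W) on D(U)={4,5,7,10} D(W)={3,4,5}: U {4,5,7,10}->{4}; W {3,4,5}->{5}
Constraint 3 (W != U) on D(W)={5} D(U)={4}: no change
Constraint 4 (Y != W) on D(Y)={3,4,5,7} D(W)={5}: Y {3,4,5,7}->{3,4,7}
So after all 4 constraints: D(W) = {5}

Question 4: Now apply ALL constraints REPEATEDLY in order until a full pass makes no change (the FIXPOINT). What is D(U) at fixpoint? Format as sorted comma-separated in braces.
Answer: {4}

Derivation:
pass 0 (initial): D(U)={4,5,7,10}
pass 1: U {4,5,7,10}->{4}; V {4,5,6,7,9,10}->{6,7,9,10}; W {3,4,5,8}->{5}; Y {3,4,5,7,9}->{3,4,7}
pass 2: V {6,7,9,10}->{9}; Y {3,4,7}->{4}
pass 3: no change
Fixpoint after 3 passes: D(U) = {4}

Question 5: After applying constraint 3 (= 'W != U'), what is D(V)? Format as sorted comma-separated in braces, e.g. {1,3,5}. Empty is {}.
Answer: {6,7,9,10}

Derivation:
Constraint 1 (Y + W = V) on D(Y)={3,4,5,7,9} D(W)={3,4,5,8} D(V)={4,5,6,7,9,10}: Y {3,4,5,7,9}->{3,4,5,7}; W {3,4,5,8}->{3,4,5}; V {4,5,6,7,9,10}->{6,7,9,10}
Constraint 2 (U < W) on D(U)={4,5,7,10} D(W)={3,4,5}: U {4,5,7,10}->{4}; W {3,4,5}->{5}
Constraint 3 (W != U) on D(W)={5} D(U)={4}: no change
So after constraint 3: D(V) = {6,7,9,10}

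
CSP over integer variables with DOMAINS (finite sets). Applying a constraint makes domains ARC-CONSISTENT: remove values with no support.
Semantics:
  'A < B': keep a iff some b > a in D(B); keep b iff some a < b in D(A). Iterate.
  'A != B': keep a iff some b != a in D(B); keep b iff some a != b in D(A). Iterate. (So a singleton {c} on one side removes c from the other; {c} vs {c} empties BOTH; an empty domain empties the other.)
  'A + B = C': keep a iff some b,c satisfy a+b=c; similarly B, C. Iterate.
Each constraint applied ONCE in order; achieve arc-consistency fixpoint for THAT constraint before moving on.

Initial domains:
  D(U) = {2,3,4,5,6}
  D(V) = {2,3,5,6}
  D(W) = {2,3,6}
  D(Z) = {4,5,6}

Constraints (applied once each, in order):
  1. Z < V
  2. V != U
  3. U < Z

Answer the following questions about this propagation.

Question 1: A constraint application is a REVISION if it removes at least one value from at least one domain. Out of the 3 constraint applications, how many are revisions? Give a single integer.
Answer: 2

Derivation:
Constraint 1 (Z < V) on D(Z)={4,5,6} D(V)={2,3,5,6}: Z {4,5,6}->{4,5}; V {2,3,5,6}->{5,6} => REVISION
Constraint 2 (V != U) on D(V)={5,6} D(U)={2,3,4,5,6}: no change => not a revision
Constraint 3 (U < Z) on D(U)={2,3,4,5,6} D(Z)={4,5}: U {2,3,4,5,6}->{2,3,4} => REVISION
Total revisions = 2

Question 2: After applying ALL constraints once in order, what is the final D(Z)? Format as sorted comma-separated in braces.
Constraint 1 (Z < V) on D(Z)={4,5,6} D(V)={2,3,5,6}: Z {4,5,6}->{4,5}; V {2,3,5,6}->{5,6}
Constraint 2 (V != U) on D(V)={5,6} D(U)={2,3,4,5,6}: no change
Constraint 3 (U < Z) on D(U)={2,3,4,5,6} D(Z)={4,5}: U {2,3,4,5,6}->{2,3,4}
So after all 3 constraints: D(Z) = {4,5}

Answer: {4,5}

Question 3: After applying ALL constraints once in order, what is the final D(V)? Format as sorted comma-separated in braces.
Constraint 1 (Z < V) on D(Z)={4,5,6} D(V)={2,3,5,6}: Z {4,5,6}->{4,5}; V {2,3,5,6}->{5,6}
Constraint 2 (V != U) on D(V)={5,6} D(U)={2,3,4,5,6}: no change
Constraint 3 (U < Z) on D(U)={2,3,4,5,6} D(Z)={4,5}: U {2,3,4,5,6}->{2,3,4}
So after all 3 constraints: D(V) = {5,6}

Answer: {5,6}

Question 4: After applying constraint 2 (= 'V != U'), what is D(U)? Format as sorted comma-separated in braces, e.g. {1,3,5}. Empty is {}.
Answer: {2,3,4,5,6}

Derivation:
Constraint 1 (Z < V) on D(Z)={4,5,6} D(V)={2,3,5,6}: Z {4,5,6}->{4,5}; V {2,3,5,6}->{5,6}
Constraint 2 (V != U) on D(V)={5,6} D(U)={2,3,4,5,6}: no change
So after constraint 2: D(U) = {2,3,4,5,6}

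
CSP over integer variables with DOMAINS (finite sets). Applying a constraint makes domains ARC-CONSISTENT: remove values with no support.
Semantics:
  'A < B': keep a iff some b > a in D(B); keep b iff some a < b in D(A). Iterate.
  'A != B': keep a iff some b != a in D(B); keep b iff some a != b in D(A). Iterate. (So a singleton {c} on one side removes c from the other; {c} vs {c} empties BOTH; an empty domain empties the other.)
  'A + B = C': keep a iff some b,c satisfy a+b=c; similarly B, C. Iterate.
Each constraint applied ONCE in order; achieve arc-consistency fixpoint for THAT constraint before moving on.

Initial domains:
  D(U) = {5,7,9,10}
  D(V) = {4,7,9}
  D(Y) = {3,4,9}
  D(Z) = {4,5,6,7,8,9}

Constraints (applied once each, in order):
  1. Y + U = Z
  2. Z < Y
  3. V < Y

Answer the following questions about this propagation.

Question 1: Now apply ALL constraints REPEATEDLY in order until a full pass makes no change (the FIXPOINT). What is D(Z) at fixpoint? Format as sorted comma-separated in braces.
Answer: {}

Derivation:
pass 0 (initial): D(Z)={4,5,6,7,8,9}
pass 1: U {5,7,9,10}->{5}; V {4,7,9}->{}; Y {3,4,9}->{}; Z {4,5,6,7,8,9}->{}
pass 2: U {5}->{}
pass 3: no change
Fixpoint after 3 passes: D(Z) = {}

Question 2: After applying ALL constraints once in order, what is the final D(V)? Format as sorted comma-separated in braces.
Constraint 1 (Y + U = Z) on D(Y)={3,4,9} D(U)={5,7,9,10} D(Z)={4,5,6,7,8,9}: Y {3,4,9}->{3,4}; U {5,7,9,10}->{5}; Z {4,5,6,7,8,9}->{8,9}
Constraint 2 (Z < Y) on D(Z)={8,9} D(Y)={3,4}: Z {8,9}->{}; Y {3,4}->{}
Constraint 3 (V < Y) on D(V)={4,7,9} D(Y)={}: V {4,7,9}->{}
So after all 3 constraints: D(V) = {}

Answer: {}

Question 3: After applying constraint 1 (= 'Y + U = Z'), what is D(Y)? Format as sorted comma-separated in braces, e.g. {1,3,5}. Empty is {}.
Answer: {3,4}

Derivation:
Constraint 1 (Y + U = Z) on D(Y)={3,4,9} D(U)={5,7,9,10} D(Z)={4,5,6,7,8,9}: Y {3,4,9}->{3,4}; U {5,7,9,10}->{5}; Z {4,5,6,7,8,9}->{8,9}
So after constraint 1: D(Y) = {3,4}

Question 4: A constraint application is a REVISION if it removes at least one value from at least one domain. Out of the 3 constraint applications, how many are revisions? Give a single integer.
Constraint 1 (Y + U = Z) on D(Y)={3,4,9} D(U)={5,7,9,10} D(Z)={4,5,6,7,8,9}: Y {3,4,9}->{3,4}; U {5,7,9,10}->{5}; Z {4,5,6,7,8,9}->{8,9} => REVISION
Constraint 2 (Z < Y) on D(Z)={8,9} D(Y)={3,4}: Z {8,9}->{}; Y {3,4}->{} => REVISION
Constraint 3 (V < Y) on D(V)={4,7,9} D(Y)={}: V {4,7,9}->{} => REVISION
Total revisions = 3

Answer: 3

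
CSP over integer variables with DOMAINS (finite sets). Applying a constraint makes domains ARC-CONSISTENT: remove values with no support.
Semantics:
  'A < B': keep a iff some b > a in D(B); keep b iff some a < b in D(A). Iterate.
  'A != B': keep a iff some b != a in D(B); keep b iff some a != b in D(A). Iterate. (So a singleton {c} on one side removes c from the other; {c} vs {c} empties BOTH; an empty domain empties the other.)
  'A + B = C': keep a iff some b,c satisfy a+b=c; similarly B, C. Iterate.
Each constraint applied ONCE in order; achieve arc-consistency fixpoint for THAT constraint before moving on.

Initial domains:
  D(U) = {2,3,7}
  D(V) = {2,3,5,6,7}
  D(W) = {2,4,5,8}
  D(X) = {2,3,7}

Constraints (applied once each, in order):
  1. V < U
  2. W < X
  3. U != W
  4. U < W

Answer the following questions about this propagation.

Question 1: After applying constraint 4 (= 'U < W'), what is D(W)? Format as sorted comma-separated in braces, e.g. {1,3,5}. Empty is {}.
Constraint 1 (V < U) on D(V)={2,3,5,6,7} D(U)={2,3,7}: V {2,3,5,6,7}->{2,3,5,6}; U {2,3,7}->{3,7}
Constraint 2 (W < X) on D(W)={2,4,5,8} D(X)={2,3,7}: W {2,4,5,8}->{2,4,5}; X {2,3,7}->{3,7}
Constraint 3 (U != W) on D(U)={3,7} D(W)={2,4,5}: no change
Constraint 4 (U < W) on D(U)={3,7} D(W)={2,4,5}: U {3,7}->{3}; W {2,4,5}->{4,5}
So after constraint 4: D(W) = {4,5}

Answer: {4,5}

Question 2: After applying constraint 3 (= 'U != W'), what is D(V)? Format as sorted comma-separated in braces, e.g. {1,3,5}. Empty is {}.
Constraint 1 (V < U) on D(V)={2,3,5,6,7} D(U)={2,3,7}: V {2,3,5,6,7}->{2,3,5,6}; U {2,3,7}->{3,7}
Constraint 2 (W < X) on D(W)={2,4,5,8} D(X)={2,3,7}: W {2,4,5,8}->{2,4,5}; X {2,3,7}->{3,7}
Constraint 3 (U != W) on D(U)={3,7} D(W)={2,4,5}: no change
So after constraint 3: D(V) = {2,3,5,6}

Answer: {2,3,5,6}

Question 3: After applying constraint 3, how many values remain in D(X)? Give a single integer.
Constraint 1 (V < U) on D(V)={2,3,5,6,7} D(U)={2,3,7}: V {2,3,5,6,7}->{2,3,5,6}; U {2,3,7}->{3,7}
Constraint 2 (W < X) on D(W)={2,4,5,8} D(X)={2,3,7}: W {2,4,5,8}->{2,4,5}; X {2,3,7}->{3,7}
Constraint 3 (U != W) on D(U)={3,7} D(W)={2,4,5}: no change
So after constraint 3: D(X)={3,7}, size = 2

Answer: 2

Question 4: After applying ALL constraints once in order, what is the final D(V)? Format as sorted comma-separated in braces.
Answer: {2,3,5,6}

Derivation:
Constraint 1 (V < U) on D(V)={2,3,5,6,7} D(U)={2,3,7}: V {2,3,5,6,7}->{2,3,5,6}; U {2,3,7}->{3,7}
Constraint 2 (W < X) on D(W)={2,4,5,8} D(X)={2,3,7}: W {2,4,5,8}->{2,4,5}; X {2,3,7}->{3,7}
Constraint 3 (U != W) on D(U)={3,7} D(W)={2,4,5}: no change
Constraint 4 (U < W) on D(U)={3,7} D(W)={2,4,5}: U {3,7}->{3}; W {2,4,5}->{4,5}
So after all 4 constraints: D(V) = {2,3,5,6}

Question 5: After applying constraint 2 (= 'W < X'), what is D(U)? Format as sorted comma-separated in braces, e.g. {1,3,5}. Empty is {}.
Constraint 1 (V < U) on D(V)={2,3,5,6,7} D(U)={2,3,7}: V {2,3,5,6,7}->{2,3,5,6}; U {2,3,7}->{3,7}
Constraint 2 (W < X) on D(W)={2,4,5,8} D(X)={2,3,7}: W {2,4,5,8}->{2,4,5}; X {2,3,7}->{3,7}
So after constraint 2: D(U) = {3,7}

Answer: {3,7}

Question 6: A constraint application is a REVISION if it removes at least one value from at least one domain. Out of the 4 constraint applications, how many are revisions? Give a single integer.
Constraint 1 (V < U) on D(V)={2,3,5,6,7} D(U)={2,3,7}: V {2,3,5,6,7}->{2,3,5,6}; U {2,3,7}->{3,7} => REVISION
Constraint 2 (W < X) on D(W)={2,4,5,8} D(X)={2,3,7}: W {2,4,5,8}->{2,4,5}; X {2,3,7}->{3,7} => REVISION
Constraint 3 (U != W) on D(U)={3,7} D(W)={2,4,5}: no change => not a revision
Constraint 4 (U < W) on D(U)={3,7} D(W)={2,4,5}: U {3,7}->{3}; W {2,4,5}->{4,5} => REVISION
Total revisions = 3

Answer: 3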